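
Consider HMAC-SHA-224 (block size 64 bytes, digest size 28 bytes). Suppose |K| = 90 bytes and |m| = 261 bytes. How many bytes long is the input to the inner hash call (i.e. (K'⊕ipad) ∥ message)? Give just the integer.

Key is 90 > 64 bytes, so it is hashed to 28 bytes then zero-padded to 64: |K'| = 64.
Inner input = (K'⊕ipad) ∥ m → 64 + 261 = 325 bytes.

325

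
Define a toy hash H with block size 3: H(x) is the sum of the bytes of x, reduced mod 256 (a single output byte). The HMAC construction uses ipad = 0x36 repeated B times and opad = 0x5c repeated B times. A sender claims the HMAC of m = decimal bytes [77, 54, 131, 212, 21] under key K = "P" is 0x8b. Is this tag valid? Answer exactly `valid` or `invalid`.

invalid

Key "P" = 50 is 1 byte ≤ B = 3; zero-pad to 3 bytes: K' = 50 00 00.
K' ⊕ ipad = 66 36 36; K' ⊕ opad = 0c 5c 5c.
Inner hash: sum = 102+54+54+77+54+131+212+21 = 705; mod 256 = 193 → c1.
Outer hash (recomputed tag): sum = 12+92+92+193 = 389; mod 256 = 133 → 85.
Recomputed tag = 85; claimed = 8b → mismatch.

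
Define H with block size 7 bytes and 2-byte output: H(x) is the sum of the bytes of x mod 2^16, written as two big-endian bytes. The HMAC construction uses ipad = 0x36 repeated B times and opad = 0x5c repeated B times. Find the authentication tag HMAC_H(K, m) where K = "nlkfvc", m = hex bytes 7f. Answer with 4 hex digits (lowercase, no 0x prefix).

Key "nlkfvc" = 6e 6c 6b 66 76 63 is 6 bytes ≤ B = 7; zero-pad to 7 bytes: K' = 6e 6c 6b 66 76 63 00.
K' ⊕ ipad = 58 5a 5d 50 40 55 36.  K' ⊕ opad = 32 30 37 3a 2a 3f 5c.
Inner input = (K'⊕ipad) ∥ m = 58 5a 5d 50 40 55 36 ∥ 7f.
Inner hash: sum = 88+90+93+80+64+85+54+127 = 681 → 02 a9.
Outer input = (K'⊕opad) ∥ inner = 32 30 37 3a 2a 3f 5c ∥ 02 a9.
Outer hash (tag): sum = 50+48+55+58+42+63+92+2+169 = 579 → 02 43.

0243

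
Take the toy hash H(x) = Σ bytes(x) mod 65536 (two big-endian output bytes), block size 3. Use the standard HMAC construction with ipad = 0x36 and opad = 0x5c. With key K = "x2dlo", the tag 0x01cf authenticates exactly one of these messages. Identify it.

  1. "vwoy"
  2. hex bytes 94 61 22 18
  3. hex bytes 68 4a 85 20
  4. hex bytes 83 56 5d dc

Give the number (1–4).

Key "x2dlo" = 78 32 64 6c 6f is 5 bytes > B = 3, so hash it first: H(key) = 01 e9, then zero-pad to 3 bytes: K' = 01 e9 00.
K' ⊕ ipad = 37 df 36; K' ⊕ opad = 5d b5 5c.
m1: inner = H(37 df 36 76 77 6f 79) = 03 21; tag = H(5d b5 5c 03 21) = 0192
m2: inner = H(37 df 36 94 61 22 18) = 02 7b; tag = H(5d b5 5c 02 7b) = 01eb
m3: inner = H(37 df 36 68 4a 85 20) = 02 a3; tag = H(5d b5 5c 02 a3) = 0213
m4: inner = H(37 df 36 83 56 5d dc) = 03 5e; tag = H(5d b5 5c 03 5e) = 01cf ← matches

4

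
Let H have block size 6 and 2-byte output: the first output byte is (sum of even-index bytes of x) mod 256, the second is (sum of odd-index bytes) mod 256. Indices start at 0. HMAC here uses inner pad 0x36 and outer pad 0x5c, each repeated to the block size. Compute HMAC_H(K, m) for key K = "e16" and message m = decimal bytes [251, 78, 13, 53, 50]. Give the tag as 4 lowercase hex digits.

Key "e16" = 65 31 36 is 3 bytes ≤ B = 6; zero-pad to 6 bytes: K' = 65 31 36 00 00 00.
K' ⊕ ipad = 53 07 00 36 36 36.  K' ⊕ opad = 39 6d 6a 5c 5c 5c.
Inner input = (K'⊕ipad) ∥ m = 53 07 00 36 36 36 ∥ fb 4e 0d 35 32.
Inner hash: even-index sum = 451 mod 256 = 195; odd-index sum = 246 mod 256 = 246 → c3 f6.
Outer input = (K'⊕opad) ∥ inner = 39 6d 6a 5c 5c 5c ∥ c3 f6.
Outer hash (tag): even-index sum = 450 mod 256 = 194; odd-index sum = 539 mod 256 = 27 → c2 1b.

c21b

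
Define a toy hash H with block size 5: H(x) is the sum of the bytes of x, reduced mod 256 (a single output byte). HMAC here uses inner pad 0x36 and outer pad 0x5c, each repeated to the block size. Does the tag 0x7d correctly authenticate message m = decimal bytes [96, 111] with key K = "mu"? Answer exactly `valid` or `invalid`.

Key "mu" = 6d 75 is 2 bytes ≤ B = 5; zero-pad to 5 bytes: K' = 6d 75 00 00 00.
K' ⊕ ipad = 5b 43 36 36 36; K' ⊕ opad = 31 29 5c 5c 5c.
Inner hash: sum = 91+67+54+54+54+96+111 = 527; mod 256 = 15 → 0f.
Outer hash (recomputed tag): sum = 49+41+92+92+92+15 = 381; mod 256 = 125 → 7d.
Recomputed tag = 7d; claimed = 7d → match.

valid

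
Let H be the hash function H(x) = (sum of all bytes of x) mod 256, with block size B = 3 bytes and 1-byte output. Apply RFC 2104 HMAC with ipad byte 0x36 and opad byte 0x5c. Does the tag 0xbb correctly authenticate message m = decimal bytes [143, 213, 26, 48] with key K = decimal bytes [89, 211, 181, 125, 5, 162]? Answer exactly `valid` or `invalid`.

Key decimal bytes [89, 211, 181, 125, 5, 162] = 59 d3 b5 7d 05 a2 is 6 bytes > B = 3, so hash it first: H(key) = 05, then zero-pad to 3 bytes: K' = 05 00 00.
K' ⊕ ipad = 33 36 36; K' ⊕ opad = 59 5c 5c.
Inner hash: sum = 51+54+54+143+213+26+48 = 589; mod 256 = 77 → 4d.
Outer hash (recomputed tag): sum = 89+92+92+77 = 350; mod 256 = 94 → 5e.
Recomputed tag = 5e; claimed = bb → mismatch.

invalid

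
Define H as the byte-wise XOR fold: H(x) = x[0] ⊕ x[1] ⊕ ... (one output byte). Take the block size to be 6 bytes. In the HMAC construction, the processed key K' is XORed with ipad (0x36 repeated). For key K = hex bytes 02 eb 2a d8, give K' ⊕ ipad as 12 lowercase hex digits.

Key hex bytes 02 eb 2a d8 is 4 bytes ≤ B = 6; zero-pad to 6 bytes: K' = 02 eb 2a d8 00 00.
XOR each byte with 0x36: 02⊕36=34, eb⊕36=dd, 2a⊕36=1c, d8⊕36=ee, 00⊕36=36, 00⊕36=36.

34dd1cee3636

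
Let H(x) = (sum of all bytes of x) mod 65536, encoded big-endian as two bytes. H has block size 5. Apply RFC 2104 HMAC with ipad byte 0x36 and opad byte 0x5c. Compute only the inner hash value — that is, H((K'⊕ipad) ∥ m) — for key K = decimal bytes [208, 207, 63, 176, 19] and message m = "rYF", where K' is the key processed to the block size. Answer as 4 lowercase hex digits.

Key decimal bytes [208, 207, 63, 176, 19] = d0 cf 3f b0 13 is exactly B = 5 bytes: K' = d0 cf 3f b0 13.
K' ⊕ ipad = e6 f9 09 86 25.
Inner input = e6 f9 09 86 25 ∥ 72 59 46.
Inner hash: sum = 230+249+9+134+37+114+89+70 = 932 → 03 a4.

03a4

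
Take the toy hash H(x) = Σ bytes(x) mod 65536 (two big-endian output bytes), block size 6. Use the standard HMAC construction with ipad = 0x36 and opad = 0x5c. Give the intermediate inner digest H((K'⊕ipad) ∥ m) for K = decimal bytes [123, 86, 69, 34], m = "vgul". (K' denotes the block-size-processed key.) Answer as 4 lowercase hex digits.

Key decimal bytes [123, 86, 69, 34] = 7b 56 45 22 is 4 bytes ≤ B = 6; zero-pad to 6 bytes: K' = 7b 56 45 22 00 00.
K' ⊕ ipad = 4d 60 73 14 36 36.
Inner input = 4d 60 73 14 36 36 ∥ 76 67 75 6c.
Inner hash: sum = 77+96+115+20+54+54+118+103+117+108 = 862 → 03 5e.

035e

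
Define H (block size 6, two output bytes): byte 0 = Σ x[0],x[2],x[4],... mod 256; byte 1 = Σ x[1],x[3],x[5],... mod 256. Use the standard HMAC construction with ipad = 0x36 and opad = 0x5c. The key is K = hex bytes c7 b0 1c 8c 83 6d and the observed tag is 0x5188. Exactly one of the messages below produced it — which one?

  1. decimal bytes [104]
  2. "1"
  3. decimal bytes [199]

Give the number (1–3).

3

Key hex bytes c7 b0 1c 8c 83 6d is exactly B = 6 bytes: K' = c7 b0 1c 8c 83 6d.
K' ⊕ ipad = f1 86 2a ba b5 5b; K' ⊕ opad = 9b ec 40 d0 df 31.
m1: inner = H(f1 86 2a ba b5 5b 68) = 38 9b; tag = H(9b ec 40 d0 df 31 38 9b) = f288
m2: inner = H(f1 86 2a ba b5 5b 31) = 01 9b; tag = H(9b ec 40 d0 df 31 01 9b) = bb88
m3: inner = H(f1 86 2a ba b5 5b c7) = 97 9b; tag = H(9b ec 40 d0 df 31 97 9b) = 5188 ← matches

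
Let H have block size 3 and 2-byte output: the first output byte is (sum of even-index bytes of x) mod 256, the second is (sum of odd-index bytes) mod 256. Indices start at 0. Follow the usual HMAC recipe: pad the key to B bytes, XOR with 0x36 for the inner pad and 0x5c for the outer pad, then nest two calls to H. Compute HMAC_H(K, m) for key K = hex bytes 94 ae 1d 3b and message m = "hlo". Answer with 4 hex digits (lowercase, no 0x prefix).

Key hex bytes 94 ae 1d 3b is 4 bytes > B = 3, so hash it first: H(key) = b1 e9, then zero-pad to 3 bytes: K' = b1 e9 00.
K' ⊕ ipad = 87 df 36.  K' ⊕ opad = ed b5 5c.
Inner input = (K'⊕ipad) ∥ m = 87 df 36 ∥ 68 6c 6f.
Inner hash: even-index sum = 297 mod 256 = 41; odd-index sum = 438 mod 256 = 182 → 29 b6.
Outer input = (K'⊕opad) ∥ inner = ed b5 5c ∥ 29 b6.
Outer hash (tag): even-index sum = 511 mod 256 = 255; odd-index sum = 222 mod 256 = 222 → ff de.

ffde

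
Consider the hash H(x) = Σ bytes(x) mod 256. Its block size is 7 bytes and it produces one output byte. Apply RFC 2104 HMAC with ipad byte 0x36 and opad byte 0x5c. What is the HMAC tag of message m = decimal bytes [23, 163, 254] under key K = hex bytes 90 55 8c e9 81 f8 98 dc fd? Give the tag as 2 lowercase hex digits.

ae

Key hex bytes 90 55 8c e9 81 f8 98 dc fd is 9 bytes > B = 7, so hash it first: H(key) = 44, then zero-pad to 7 bytes: K' = 44 00 00 00 00 00 00.
K' ⊕ ipad = 72 36 36 36 36 36 36.  K' ⊕ opad = 18 5c 5c 5c 5c 5c 5c.
Inner input = (K'⊕ipad) ∥ m = 72 36 36 36 36 36 36 ∥ 17 a3 fe.
Inner hash: sum = 114+54+54+54+54+54+54+23+163+254 = 878; mod 256 = 110 → 6e.
Outer input = (K'⊕opad) ∥ inner = 18 5c 5c 5c 5c 5c 5c ∥ 6e.
Outer hash (tag): sum = 24+92+92+92+92+92+92+110 = 686; mod 256 = 174 → ae.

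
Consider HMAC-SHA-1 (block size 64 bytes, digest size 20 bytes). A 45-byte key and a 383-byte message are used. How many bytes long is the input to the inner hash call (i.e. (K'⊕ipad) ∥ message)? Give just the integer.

447

Key is 45 ≤ 64 bytes, zero-padded: |K'| = 64.
Inner input = (K'⊕ipad) ∥ m → 64 + 383 = 447 bytes.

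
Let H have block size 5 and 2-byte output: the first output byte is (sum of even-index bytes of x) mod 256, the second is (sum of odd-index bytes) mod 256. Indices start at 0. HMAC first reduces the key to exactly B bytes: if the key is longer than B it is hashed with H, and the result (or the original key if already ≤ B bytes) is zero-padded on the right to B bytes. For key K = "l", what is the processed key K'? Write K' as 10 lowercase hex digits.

6c00000000

Key "l" = 6c is 1 byte ≤ B = 5; zero-pad to 5 bytes: K' = 6c 00 00 00 00.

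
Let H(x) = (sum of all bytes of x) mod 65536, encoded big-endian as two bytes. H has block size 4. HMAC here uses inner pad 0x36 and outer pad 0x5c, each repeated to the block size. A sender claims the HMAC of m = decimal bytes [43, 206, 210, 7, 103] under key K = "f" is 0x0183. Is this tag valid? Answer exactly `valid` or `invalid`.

invalid

Key "f" = 66 is 1 byte ≤ B = 4; zero-pad to 4 bytes: K' = 66 00 00 00.
K' ⊕ ipad = 50 36 36 36; K' ⊕ opad = 3a 5c 5c 5c.
Inner hash: sum = 80+54+54+54+43+206+210+7+103 = 811 → 03 2b.
Outer hash (recomputed tag): sum = 58+92+92+92+3+43 = 380 → 01 7c.
Recomputed tag = 017c; claimed = 0183 → mismatch.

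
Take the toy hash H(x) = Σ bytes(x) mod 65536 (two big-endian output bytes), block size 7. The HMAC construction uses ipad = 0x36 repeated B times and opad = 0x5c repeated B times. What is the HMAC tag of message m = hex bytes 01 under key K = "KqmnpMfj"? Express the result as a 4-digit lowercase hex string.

02fa

Key "KqmnpMfj" = 4b 71 6d 6e 70 4d 66 6a is 8 bytes > B = 7, so hash it first: H(key) = 03 24, then zero-pad to 7 bytes: K' = 03 24 00 00 00 00 00.
K' ⊕ ipad = 35 12 36 36 36 36 36.  K' ⊕ opad = 5f 78 5c 5c 5c 5c 5c.
Inner input = (K'⊕ipad) ∥ m = 35 12 36 36 36 36 36 ∥ 01.
Inner hash: sum = 53+18+54+54+54+54+54+1 = 342 → 01 56.
Outer input = (K'⊕opad) ∥ inner = 5f 78 5c 5c 5c 5c 5c ∥ 01 56.
Outer hash (tag): sum = 95+120+92+92+92+92+92+1+86 = 762 → 02 fa.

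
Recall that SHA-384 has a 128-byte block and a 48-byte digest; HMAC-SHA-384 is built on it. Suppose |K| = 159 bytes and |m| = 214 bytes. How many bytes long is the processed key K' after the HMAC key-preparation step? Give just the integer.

128

Key is 159 > 128 bytes, so it is hashed to 48 bytes then zero-padded to 128: |K'| = 128.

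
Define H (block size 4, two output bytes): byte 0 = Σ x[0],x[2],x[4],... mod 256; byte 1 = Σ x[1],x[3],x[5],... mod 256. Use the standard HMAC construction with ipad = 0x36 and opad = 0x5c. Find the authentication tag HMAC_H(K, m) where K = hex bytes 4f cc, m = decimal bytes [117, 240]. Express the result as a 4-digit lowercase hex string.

930c

Key hex bytes 4f cc is 2 bytes ≤ B = 4; zero-pad to 4 bytes: K' = 4f cc 00 00.
K' ⊕ ipad = 79 fa 36 36.  K' ⊕ opad = 13 90 5c 5c.
Inner input = (K'⊕ipad) ∥ m = 79 fa 36 36 ∥ 75 f0.
Inner hash: even-index sum = 292 mod 256 = 36; odd-index sum = 544 mod 256 = 32 → 24 20.
Outer input = (K'⊕opad) ∥ inner = 13 90 5c 5c ∥ 24 20.
Outer hash (tag): even-index sum = 147 mod 256 = 147; odd-index sum = 268 mod 256 = 12 → 93 0c.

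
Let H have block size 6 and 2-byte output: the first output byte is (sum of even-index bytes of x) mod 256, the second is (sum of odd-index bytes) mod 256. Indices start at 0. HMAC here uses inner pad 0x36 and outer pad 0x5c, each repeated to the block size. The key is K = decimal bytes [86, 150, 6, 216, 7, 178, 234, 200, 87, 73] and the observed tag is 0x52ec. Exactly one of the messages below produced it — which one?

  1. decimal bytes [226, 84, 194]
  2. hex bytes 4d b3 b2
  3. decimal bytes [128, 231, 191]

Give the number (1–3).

Key decimal bytes [86, 150, 6, 216, 7, 178, 234, 200, 87, 73] = 56 96 06 d8 07 b2 ea c8 57 49 is 10 bytes > B = 6, so hash it first: H(key) = a4 31, then zero-pad to 6 bytes: K' = a4 31 00 00 00 00.
K' ⊕ ipad = 92 07 36 36 36 36; K' ⊕ opad = f8 6d 5c 5c 5c 5c.
m1: inner = H(92 07 36 36 36 36 e2 54 c2) = a2 c7; tag = H(f8 6d 5c 5c 5c 5c a2 c7) = 52ec ← matches
m2: inner = H(92 07 36 36 36 36 4d b3 b2) = fd 26; tag = H(f8 6d 5c 5c 5c 5c fd 26) = ad4b
m3: inner = H(92 07 36 36 36 36 80 e7 bf) = 3d 5a; tag = H(f8 6d 5c 5c 5c 5c 3d 5a) = ed7f

1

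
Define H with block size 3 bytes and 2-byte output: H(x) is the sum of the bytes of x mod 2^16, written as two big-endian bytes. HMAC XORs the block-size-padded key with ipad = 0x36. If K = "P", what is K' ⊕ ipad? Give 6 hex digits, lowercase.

Key "P" = 50 is 1 byte ≤ B = 3; zero-pad to 3 bytes: K' = 50 00 00.
XOR each byte with 0x36: 50⊕36=66, 00⊕36=36, 00⊕36=36.

663636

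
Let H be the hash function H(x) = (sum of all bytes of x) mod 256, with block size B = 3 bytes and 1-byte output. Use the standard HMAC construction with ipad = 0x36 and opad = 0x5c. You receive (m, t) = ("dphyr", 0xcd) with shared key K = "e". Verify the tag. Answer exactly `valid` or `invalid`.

invalid

Key "e" = 65 is 1 byte ≤ B = 3; zero-pad to 3 bytes: K' = 65 00 00.
K' ⊕ ipad = 53 36 36; K' ⊕ opad = 39 5c 5c.
Inner hash: sum = 83+54+54+100+112+104+121+114 = 742; mod 256 = 230 → e6.
Outer hash (recomputed tag): sum = 57+92+92+230 = 471; mod 256 = 215 → d7.
Recomputed tag = d7; claimed = cd → mismatch.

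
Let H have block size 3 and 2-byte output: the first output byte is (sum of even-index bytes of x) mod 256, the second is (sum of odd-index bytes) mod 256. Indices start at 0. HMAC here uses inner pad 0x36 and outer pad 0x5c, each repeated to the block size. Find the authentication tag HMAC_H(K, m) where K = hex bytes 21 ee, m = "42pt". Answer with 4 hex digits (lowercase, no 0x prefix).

Key hex bytes 21 ee is 2 bytes ≤ B = 3; zero-pad to 3 bytes: K' = 21 ee 00.
K' ⊕ ipad = 17 d8 36.  K' ⊕ opad = 7d b2 5c.
Inner input = (K'⊕ipad) ∥ m = 17 d8 36 ∥ 34 32 70 74.
Inner hash: even-index sum = 243 mod 256 = 243; odd-index sum = 380 mod 256 = 124 → f3 7c.
Outer input = (K'⊕opad) ∥ inner = 7d b2 5c ∥ f3 7c.
Outer hash (tag): even-index sum = 341 mod 256 = 85; odd-index sum = 421 mod 256 = 165 → 55 a5.

55a5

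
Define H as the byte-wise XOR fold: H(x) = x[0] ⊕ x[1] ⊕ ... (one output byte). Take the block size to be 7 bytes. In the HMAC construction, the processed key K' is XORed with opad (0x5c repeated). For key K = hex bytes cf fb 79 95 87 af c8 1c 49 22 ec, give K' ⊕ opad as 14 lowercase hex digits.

Key hex bytes cf fb 79 95 87 af c8 1c 49 22 ec is 11 bytes > B = 7, so hash it first: H(key) = a3, then zero-pad to 7 bytes: K' = a3 00 00 00 00 00 00.
XOR each byte with 0x5c: a3⊕5c=ff, 00⊕5c=5c, 00⊕5c=5c, 00⊕5c=5c, 00⊕5c=5c, 00⊕5c=5c, 00⊕5c=5c.

ff5c5c5c5c5c5c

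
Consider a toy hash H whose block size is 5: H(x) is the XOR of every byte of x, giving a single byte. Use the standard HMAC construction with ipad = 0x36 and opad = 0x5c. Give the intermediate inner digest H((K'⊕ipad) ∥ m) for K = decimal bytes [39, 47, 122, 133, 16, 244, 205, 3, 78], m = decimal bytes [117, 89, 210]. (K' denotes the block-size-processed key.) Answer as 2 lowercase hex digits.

5b

Key decimal bytes [39, 47, 122, 133, 16, 244, 205, 3, 78] = 27 2f 7a 85 10 f4 cd 03 4e is 9 bytes > B = 5, so hash it first: H(key) = 93, then zero-pad to 5 bytes: K' = 93 00 00 00 00.
K' ⊕ ipad = a5 36 36 36 36.
Inner input = a5 36 36 36 36 ∥ 75 59 d2.
Inner hash: XOR a5⊕36⊕36⊕36⊕36⊕75⊕59⊕d2 = 5b.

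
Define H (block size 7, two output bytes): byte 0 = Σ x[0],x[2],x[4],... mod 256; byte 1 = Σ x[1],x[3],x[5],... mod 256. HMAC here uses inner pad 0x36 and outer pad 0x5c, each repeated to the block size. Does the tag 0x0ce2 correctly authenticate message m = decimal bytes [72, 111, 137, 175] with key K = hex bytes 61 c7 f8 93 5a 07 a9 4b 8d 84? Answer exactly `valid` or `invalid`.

invalid

Key hex bytes 61 c7 f8 93 5a 07 a9 4b 8d 84 is 10 bytes > B = 7, so hash it first: H(key) = e9 30, then zero-pad to 7 bytes: K' = e9 30 00 00 00 00 00.
K' ⊕ ipad = df 06 36 36 36 36 36; K' ⊕ opad = b5 6c 5c 5c 5c 5c 5c.
Inner hash: even-index sum = 671 mod 256 = 159; odd-index sum = 323 mod 256 = 67 → 9f 43.
Outer hash (recomputed tag): even-index sum = 524 mod 256 = 12; odd-index sum = 451 mod 256 = 195 → 0c c3.
Recomputed tag = 0cc3; claimed = 0ce2 → mismatch.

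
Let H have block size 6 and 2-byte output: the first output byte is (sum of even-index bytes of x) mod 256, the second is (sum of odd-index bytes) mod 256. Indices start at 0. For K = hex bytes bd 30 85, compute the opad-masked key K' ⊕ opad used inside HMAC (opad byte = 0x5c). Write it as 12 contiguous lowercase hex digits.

Key hex bytes bd 30 85 is 3 bytes ≤ B = 6; zero-pad to 6 bytes: K' = bd 30 85 00 00 00.
XOR each byte with 0x5c: bd⊕5c=e1, 30⊕5c=6c, 85⊕5c=d9, 00⊕5c=5c, 00⊕5c=5c, 00⊕5c=5c.

e16cd95c5c5c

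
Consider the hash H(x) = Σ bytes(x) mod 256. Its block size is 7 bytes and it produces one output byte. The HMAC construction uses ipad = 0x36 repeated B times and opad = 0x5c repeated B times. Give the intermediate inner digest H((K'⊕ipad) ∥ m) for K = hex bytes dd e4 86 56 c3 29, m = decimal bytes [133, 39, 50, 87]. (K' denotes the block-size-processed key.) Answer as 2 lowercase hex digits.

Key hex bytes dd e4 86 56 c3 29 is 6 bytes ≤ B = 7; zero-pad to 7 bytes: K' = dd e4 86 56 c3 29 00.
K' ⊕ ipad = eb d2 b0 60 f5 1f 36.
Inner input = eb d2 b0 60 f5 1f 36 ∥ 85 27 32 57.
Inner hash: sum = 235+210+176+96+245+31+54+133+39+50+87 = 1356; mod 256 = 76 → 4c.

4c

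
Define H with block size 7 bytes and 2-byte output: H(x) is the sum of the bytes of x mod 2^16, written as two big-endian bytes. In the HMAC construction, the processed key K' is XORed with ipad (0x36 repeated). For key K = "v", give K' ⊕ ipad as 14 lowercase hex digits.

40363636363636

Key "v" = 76 is 1 byte ≤ B = 7; zero-pad to 7 bytes: K' = 76 00 00 00 00 00 00.
XOR each byte with 0x36: 76⊕36=40, 00⊕36=36, 00⊕36=36, 00⊕36=36, 00⊕36=36, 00⊕36=36, 00⊕36=36.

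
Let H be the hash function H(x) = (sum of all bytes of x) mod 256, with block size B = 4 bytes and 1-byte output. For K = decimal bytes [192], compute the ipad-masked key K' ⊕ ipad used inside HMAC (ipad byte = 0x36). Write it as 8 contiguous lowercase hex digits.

Key decimal bytes [192] = c0 is 1 byte ≤ B = 4; zero-pad to 4 bytes: K' = c0 00 00 00.
XOR each byte with 0x36: c0⊕36=f6, 00⊕36=36, 00⊕36=36, 00⊕36=36.

f6363636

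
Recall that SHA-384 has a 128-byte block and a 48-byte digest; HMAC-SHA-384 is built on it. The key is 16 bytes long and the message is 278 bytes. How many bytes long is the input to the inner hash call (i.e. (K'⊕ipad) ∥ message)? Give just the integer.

406

Key is 16 ≤ 128 bytes, zero-padded: |K'| = 128.
Inner input = (K'⊕ipad) ∥ m → 128 + 278 = 406 bytes.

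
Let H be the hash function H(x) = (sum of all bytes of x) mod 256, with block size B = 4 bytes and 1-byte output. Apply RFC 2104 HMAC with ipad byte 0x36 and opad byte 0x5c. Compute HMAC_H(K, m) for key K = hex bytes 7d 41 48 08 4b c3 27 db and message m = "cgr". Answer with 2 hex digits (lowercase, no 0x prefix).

5c

Key hex bytes 7d 41 48 08 4b c3 27 db is 8 bytes > B = 4, so hash it first: H(key) = 1e, then zero-pad to 4 bytes: K' = 1e 00 00 00.
K' ⊕ ipad = 28 36 36 36.  K' ⊕ opad = 42 5c 5c 5c.
Inner input = (K'⊕ipad) ∥ m = 28 36 36 36 ∥ 63 67 72.
Inner hash: sum = 40+54+54+54+99+103+114 = 518; mod 256 = 6 → 06.
Outer input = (K'⊕opad) ∥ inner = 42 5c 5c 5c ∥ 06.
Outer hash (tag): sum = 66+92+92+92+6 = 348; mod 256 = 92 → 5c.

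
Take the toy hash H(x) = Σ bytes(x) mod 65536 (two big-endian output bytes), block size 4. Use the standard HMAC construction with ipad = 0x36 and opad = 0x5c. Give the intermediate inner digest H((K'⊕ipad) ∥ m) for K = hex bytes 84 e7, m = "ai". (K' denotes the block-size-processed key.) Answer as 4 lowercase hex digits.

Key hex bytes 84 e7 is 2 bytes ≤ B = 4; zero-pad to 4 bytes: K' = 84 e7 00 00.
K' ⊕ ipad = b2 d1 36 36.
Inner input = b2 d1 36 36 ∥ 61 69.
Inner hash: sum = 178+209+54+54+97+105 = 697 → 02 b9.

02b9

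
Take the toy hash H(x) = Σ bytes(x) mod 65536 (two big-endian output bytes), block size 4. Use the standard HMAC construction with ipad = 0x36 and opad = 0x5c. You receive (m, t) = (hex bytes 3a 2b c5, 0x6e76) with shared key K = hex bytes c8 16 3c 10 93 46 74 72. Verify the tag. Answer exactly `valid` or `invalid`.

invalid

Key hex bytes c8 16 3c 10 93 46 74 72 is 8 bytes > B = 4, so hash it first: H(key) = 02 e9, then zero-pad to 4 bytes: K' = 02 e9 00 00.
K' ⊕ ipad = 34 df 36 36; K' ⊕ opad = 5e b5 5c 5c.
Inner hash: sum = 52+223+54+54+58+43+197 = 681 → 02 a9.
Outer hash (recomputed tag): sum = 94+181+92+92+2+169 = 630 → 02 76.
Recomputed tag = 0276; claimed = 6e76 → mismatch.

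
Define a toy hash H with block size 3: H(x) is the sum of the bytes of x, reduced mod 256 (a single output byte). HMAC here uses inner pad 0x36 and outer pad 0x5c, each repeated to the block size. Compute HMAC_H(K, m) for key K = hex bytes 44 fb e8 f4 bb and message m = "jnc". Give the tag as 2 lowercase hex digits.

Key hex bytes 44 fb e8 f4 bb is 5 bytes > B = 3, so hash it first: H(key) = d6, then zero-pad to 3 bytes: K' = d6 00 00.
K' ⊕ ipad = e0 36 36.  K' ⊕ opad = 8a 5c 5c.
Inner input = (K'⊕ipad) ∥ m = e0 36 36 ∥ 6a 6e 63.
Inner hash: sum = 224+54+54+106+110+99 = 647; mod 256 = 135 → 87.
Outer input = (K'⊕opad) ∥ inner = 8a 5c 5c ∥ 87.
Outer hash (tag): sum = 138+92+92+135 = 457; mod 256 = 201 → c9.

c9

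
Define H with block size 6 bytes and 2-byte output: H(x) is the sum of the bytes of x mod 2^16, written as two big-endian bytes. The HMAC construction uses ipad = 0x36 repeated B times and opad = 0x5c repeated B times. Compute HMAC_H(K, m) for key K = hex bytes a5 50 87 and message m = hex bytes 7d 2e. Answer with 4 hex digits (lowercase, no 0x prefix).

03ed

Key hex bytes a5 50 87 is 3 bytes ≤ B = 6; zero-pad to 6 bytes: K' = a5 50 87 00 00 00.
K' ⊕ ipad = 93 66 b1 36 36 36.  K' ⊕ opad = f9 0c db 5c 5c 5c.
Inner input = (K'⊕ipad) ∥ m = 93 66 b1 36 36 36 ∥ 7d 2e.
Inner hash: sum = 147+102+177+54+54+54+125+46 = 759 → 02 f7.
Outer input = (K'⊕opad) ∥ inner = f9 0c db 5c 5c 5c ∥ 02 f7.
Outer hash (tag): sum = 249+12+219+92+92+92+2+247 = 1005 → 03 ed.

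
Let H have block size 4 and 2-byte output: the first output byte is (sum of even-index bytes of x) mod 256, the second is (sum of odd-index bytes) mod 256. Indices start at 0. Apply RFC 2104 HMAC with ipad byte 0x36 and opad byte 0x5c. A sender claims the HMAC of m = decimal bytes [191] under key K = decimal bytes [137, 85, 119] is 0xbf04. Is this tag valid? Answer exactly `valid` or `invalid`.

invalid

Key decimal bytes [137, 85, 119] = 89 55 77 is 3 bytes ≤ B = 4; zero-pad to 4 bytes: K' = 89 55 77 00.
K' ⊕ ipad = bf 63 41 36; K' ⊕ opad = d5 09 2b 5c.
Inner hash: even-index sum = 447 mod 256 = 191; odd-index sum = 153 mod 256 = 153 → bf 99.
Outer hash (recomputed tag): even-index sum = 447 mod 256 = 191; odd-index sum = 254 mod 256 = 254 → bf fe.
Recomputed tag = bffe; claimed = bf04 → mismatch.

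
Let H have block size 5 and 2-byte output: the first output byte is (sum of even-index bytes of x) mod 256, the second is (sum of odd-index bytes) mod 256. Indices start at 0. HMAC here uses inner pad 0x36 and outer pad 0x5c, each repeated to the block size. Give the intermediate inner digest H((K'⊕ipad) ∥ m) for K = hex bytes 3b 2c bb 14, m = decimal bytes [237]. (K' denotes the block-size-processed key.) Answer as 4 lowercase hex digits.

Key hex bytes 3b 2c bb 14 is 4 bytes ≤ B = 5; zero-pad to 5 bytes: K' = 3b 2c bb 14 00.
K' ⊕ ipad = 0d 1a 8d 22 36.
Inner input = 0d 1a 8d 22 36 ∥ ed.
Inner hash: even-index sum = 208 mod 256 = 208; odd-index sum = 297 mod 256 = 41 → d0 29.

d029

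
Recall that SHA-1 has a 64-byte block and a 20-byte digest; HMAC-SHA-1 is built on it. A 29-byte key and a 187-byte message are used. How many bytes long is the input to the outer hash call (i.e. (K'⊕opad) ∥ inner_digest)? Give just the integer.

84

Key is 29 ≤ 64 bytes, zero-padded: |K'| = 64.
Outer input = (K'⊕opad) ∥ H(inner) → 64 + 20 = 84 bytes.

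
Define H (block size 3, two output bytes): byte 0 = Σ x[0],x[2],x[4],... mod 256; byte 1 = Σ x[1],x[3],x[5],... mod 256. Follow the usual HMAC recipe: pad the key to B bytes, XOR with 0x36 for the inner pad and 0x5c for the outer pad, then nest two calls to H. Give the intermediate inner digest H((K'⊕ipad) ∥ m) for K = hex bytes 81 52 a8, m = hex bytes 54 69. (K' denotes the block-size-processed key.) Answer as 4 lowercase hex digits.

beb8

Key hex bytes 81 52 a8 is exactly B = 3 bytes: K' = 81 52 a8.
K' ⊕ ipad = b7 64 9e.
Inner input = b7 64 9e ∥ 54 69.
Inner hash: even-index sum = 446 mod 256 = 190; odd-index sum = 184 mod 256 = 184 → be b8.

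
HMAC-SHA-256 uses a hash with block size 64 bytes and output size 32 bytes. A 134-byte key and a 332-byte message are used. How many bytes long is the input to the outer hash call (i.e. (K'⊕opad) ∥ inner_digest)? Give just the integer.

Key is 134 > 64 bytes, so it is hashed to 32 bytes then zero-padded to 64: |K'| = 64.
Outer input = (K'⊕opad) ∥ H(inner) → 64 + 32 = 96 bytes.

96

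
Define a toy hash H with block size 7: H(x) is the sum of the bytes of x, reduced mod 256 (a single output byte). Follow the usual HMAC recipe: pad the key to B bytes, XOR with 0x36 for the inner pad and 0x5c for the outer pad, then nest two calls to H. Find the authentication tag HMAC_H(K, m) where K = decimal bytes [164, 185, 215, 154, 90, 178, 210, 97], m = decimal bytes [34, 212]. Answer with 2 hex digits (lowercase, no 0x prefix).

ee

Key decimal bytes [164, 185, 215, 154, 90, 178, 210, 97] = a4 b9 d7 9a 5a b2 d2 61 is 8 bytes > B = 7, so hash it first: H(key) = 0d, then zero-pad to 7 bytes: K' = 0d 00 00 00 00 00 00.
K' ⊕ ipad = 3b 36 36 36 36 36 36.  K' ⊕ opad = 51 5c 5c 5c 5c 5c 5c.
Inner input = (K'⊕ipad) ∥ m = 3b 36 36 36 36 36 36 ∥ 22 d4.
Inner hash: sum = 59+54+54+54+54+54+54+34+212 = 629; mod 256 = 117 → 75.
Outer input = (K'⊕opad) ∥ inner = 51 5c 5c 5c 5c 5c 5c ∥ 75.
Outer hash (tag): sum = 81+92+92+92+92+92+92+117 = 750; mod 256 = 238 → ee.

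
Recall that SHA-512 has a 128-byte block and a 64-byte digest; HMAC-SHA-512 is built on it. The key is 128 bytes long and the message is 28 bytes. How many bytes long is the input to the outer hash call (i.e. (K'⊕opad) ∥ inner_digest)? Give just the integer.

Key is 128 ≤ 128 bytes, zero-padded: |K'| = 128.
Outer input = (K'⊕opad) ∥ H(inner) → 128 + 64 = 192 bytes.

192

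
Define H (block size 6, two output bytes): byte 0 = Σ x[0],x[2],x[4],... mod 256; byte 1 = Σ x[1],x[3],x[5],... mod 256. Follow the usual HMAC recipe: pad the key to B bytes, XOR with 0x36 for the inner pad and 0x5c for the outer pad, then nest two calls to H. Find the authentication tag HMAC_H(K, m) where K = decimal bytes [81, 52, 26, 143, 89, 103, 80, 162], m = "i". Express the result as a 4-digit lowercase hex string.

f7ae

Key decimal bytes [81, 52, 26, 143, 89, 103, 80, 162] = 51 34 1a 8f 59 67 50 a2 is 8 bytes > B = 6, so hash it first: H(key) = 14 cc, then zero-pad to 6 bytes: K' = 14 cc 00 00 00 00.
K' ⊕ ipad = 22 fa 36 36 36 36.  K' ⊕ opad = 48 90 5c 5c 5c 5c.
Inner input = (K'⊕ipad) ∥ m = 22 fa 36 36 36 36 ∥ 69.
Inner hash: even-index sum = 247 mod 256 = 247; odd-index sum = 358 mod 256 = 102 → f7 66.
Outer input = (K'⊕opad) ∥ inner = 48 90 5c 5c 5c 5c ∥ f7 66.
Outer hash (tag): even-index sum = 503 mod 256 = 247; odd-index sum = 430 mod 256 = 174 → f7 ae.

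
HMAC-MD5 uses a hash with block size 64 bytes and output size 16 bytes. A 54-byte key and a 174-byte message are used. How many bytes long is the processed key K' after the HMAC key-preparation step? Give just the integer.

Key is 54 ≤ 64 bytes, zero-padded: |K'| = 64.

64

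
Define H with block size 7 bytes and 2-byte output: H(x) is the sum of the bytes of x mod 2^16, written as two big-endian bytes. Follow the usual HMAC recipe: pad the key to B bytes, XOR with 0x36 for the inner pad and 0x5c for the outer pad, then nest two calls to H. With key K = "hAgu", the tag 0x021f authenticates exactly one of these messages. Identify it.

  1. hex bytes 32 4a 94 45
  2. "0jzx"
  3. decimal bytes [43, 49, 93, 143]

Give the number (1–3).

3

Key "hAgu" = 68 41 67 75 is 4 bytes ≤ B = 7; zero-pad to 7 bytes: K' = 68 41 67 75 00 00 00.
K' ⊕ ipad = 5e 77 51 43 36 36 36; K' ⊕ opad = 34 1d 3b 29 5c 5c 5c.
m1: inner = H(5e 77 51 43 36 36 36 32 4a 94 45) = 03 60; tag = H(34 1d 3b 29 5c 5c 5c 03 60) = 022c
m2: inner = H(5e 77 51 43 36 36 36 30 6a 7a 78) = 03 97; tag = H(34 1d 3b 29 5c 5c 5c 03 97) = 0263
m3: inner = H(5e 77 51 43 36 36 36 2b 31 5d 8f) = 03 53; tag = H(34 1d 3b 29 5c 5c 5c 03 53) = 021f ← matches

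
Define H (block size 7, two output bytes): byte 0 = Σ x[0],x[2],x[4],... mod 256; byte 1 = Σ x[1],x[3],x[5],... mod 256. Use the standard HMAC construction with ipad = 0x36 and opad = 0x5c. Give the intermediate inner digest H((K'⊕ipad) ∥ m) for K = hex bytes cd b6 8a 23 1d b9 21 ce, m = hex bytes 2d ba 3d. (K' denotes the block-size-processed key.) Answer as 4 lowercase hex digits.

Key hex bytes cd b6 8a 23 1d b9 21 ce is 8 bytes > B = 7, so hash it first: H(key) = 95 60, then zero-pad to 7 bytes: K' = 95 60 00 00 00 00 00.
K' ⊕ ipad = a3 56 36 36 36 36 36.
Inner input = a3 56 36 36 36 36 36 ∥ 2d ba 3d.
Inner hash: even-index sum = 511 mod 256 = 255; odd-index sum = 300 mod 256 = 44 → ff 2c.

ff2c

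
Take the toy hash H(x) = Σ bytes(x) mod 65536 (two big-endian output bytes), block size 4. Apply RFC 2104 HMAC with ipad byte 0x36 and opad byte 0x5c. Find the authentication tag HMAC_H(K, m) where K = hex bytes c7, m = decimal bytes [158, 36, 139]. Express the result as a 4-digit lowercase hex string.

Key hex bytes c7 is 1 byte ≤ B = 4; zero-pad to 4 bytes: K' = c7 00 00 00.
K' ⊕ ipad = f1 36 36 36.  K' ⊕ opad = 9b 5c 5c 5c.
Inner input = (K'⊕ipad) ∥ m = f1 36 36 36 ∥ 9e 24 8b.
Inner hash: sum = 241+54+54+54+158+36+139 = 736 → 02 e0.
Outer input = (K'⊕opad) ∥ inner = 9b 5c 5c 5c ∥ 02 e0.
Outer hash (tag): sum = 155+92+92+92+2+224 = 657 → 02 91.

0291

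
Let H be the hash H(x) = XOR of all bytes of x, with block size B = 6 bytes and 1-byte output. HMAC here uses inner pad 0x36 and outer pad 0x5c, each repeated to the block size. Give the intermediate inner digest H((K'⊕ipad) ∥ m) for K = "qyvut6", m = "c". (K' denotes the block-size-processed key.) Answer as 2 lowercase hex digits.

Key "qyvut6" = 71 79 76 75 74 36 is exactly B = 6 bytes: K' = 71 79 76 75 74 36.
K' ⊕ ipad = 47 4f 40 43 42 00.
Inner input = 47 4f 40 43 42 00 ∥ 63.
Inner hash: XOR 47⊕4f⊕40⊕43⊕42⊕00⊕63 = 2a.

2a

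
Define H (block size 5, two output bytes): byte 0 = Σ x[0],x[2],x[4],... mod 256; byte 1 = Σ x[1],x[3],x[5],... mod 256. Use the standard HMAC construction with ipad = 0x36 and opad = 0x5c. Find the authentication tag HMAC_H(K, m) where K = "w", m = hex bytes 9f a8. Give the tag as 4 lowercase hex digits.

ee0d

Key "w" = 77 is 1 byte ≤ B = 5; zero-pad to 5 bytes: K' = 77 00 00 00 00.
K' ⊕ ipad = 41 36 36 36 36.  K' ⊕ opad = 2b 5c 5c 5c 5c.
Inner input = (K'⊕ipad) ∥ m = 41 36 36 36 36 ∥ 9f a8.
Inner hash: even-index sum = 341 mod 256 = 85; odd-index sum = 267 mod 256 = 11 → 55 0b.
Outer input = (K'⊕opad) ∥ inner = 2b 5c 5c 5c 5c ∥ 55 0b.
Outer hash (tag): even-index sum = 238 mod 256 = 238; odd-index sum = 269 mod 256 = 13 → ee 0d.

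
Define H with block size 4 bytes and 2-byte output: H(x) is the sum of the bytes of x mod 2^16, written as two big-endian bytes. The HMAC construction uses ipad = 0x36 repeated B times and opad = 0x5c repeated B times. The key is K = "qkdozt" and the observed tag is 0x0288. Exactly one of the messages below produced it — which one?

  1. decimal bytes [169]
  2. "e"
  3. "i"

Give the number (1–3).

Key "qkdozt" = 71 6b 64 6f 7a 74 is 6 bytes > B = 4, so hash it first: H(key) = 02 9d, then zero-pad to 4 bytes: K' = 02 9d 00 00.
K' ⊕ ipad = 34 ab 36 36; K' ⊕ opad = 5e c1 5c 5c.
m1: inner = H(34 ab 36 36 a9) = 01 f4; tag = H(5e c1 5c 5c 01 f4) = 02cc
m2: inner = H(34 ab 36 36 65) = 01 b0; tag = H(5e c1 5c 5c 01 b0) = 0288 ← matches
m3: inner = H(34 ab 36 36 69) = 01 b4; tag = H(5e c1 5c 5c 01 b4) = 028c

2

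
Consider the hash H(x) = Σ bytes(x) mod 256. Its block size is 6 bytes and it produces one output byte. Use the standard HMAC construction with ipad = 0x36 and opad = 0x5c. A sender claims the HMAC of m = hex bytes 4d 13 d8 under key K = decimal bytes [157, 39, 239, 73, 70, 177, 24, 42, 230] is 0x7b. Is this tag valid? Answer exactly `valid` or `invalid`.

Key decimal bytes [157, 39, 239, 73, 70, 177, 24, 42, 230] = 9d 27 ef 49 46 b1 18 2a e6 is 9 bytes > B = 6, so hash it first: H(key) = 1b, then zero-pad to 6 bytes: K' = 1b 00 00 00 00 00.
K' ⊕ ipad = 2d 36 36 36 36 36; K' ⊕ opad = 47 5c 5c 5c 5c 5c.
Inner hash: sum = 45+54+54+54+54+54+77+19+216 = 627; mod 256 = 115 → 73.
Outer hash (recomputed tag): sum = 71+92+92+92+92+92+115 = 646; mod 256 = 134 → 86.
Recomputed tag = 86; claimed = 7b → mismatch.

invalid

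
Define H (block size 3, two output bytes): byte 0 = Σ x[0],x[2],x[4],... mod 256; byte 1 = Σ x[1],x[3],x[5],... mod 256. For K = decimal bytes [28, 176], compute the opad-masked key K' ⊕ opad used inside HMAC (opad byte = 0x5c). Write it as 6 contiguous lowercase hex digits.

40ec5c

Key decimal bytes [28, 176] = 1c b0 is 2 bytes ≤ B = 3; zero-pad to 3 bytes: K' = 1c b0 00.
XOR each byte with 0x5c: 1c⊕5c=40, b0⊕5c=ec, 00⊕5c=5c.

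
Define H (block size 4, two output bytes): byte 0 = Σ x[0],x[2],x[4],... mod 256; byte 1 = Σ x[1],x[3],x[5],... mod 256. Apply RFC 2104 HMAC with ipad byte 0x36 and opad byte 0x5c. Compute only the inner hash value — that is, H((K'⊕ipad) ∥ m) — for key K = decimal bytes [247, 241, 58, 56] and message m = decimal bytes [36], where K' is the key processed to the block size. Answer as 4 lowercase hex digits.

f1d5

Key decimal bytes [247, 241, 58, 56] = f7 f1 3a 38 is exactly B = 4 bytes: K' = f7 f1 3a 38.
K' ⊕ ipad = c1 c7 0c 0e.
Inner input = c1 c7 0c 0e ∥ 24.
Inner hash: even-index sum = 241 mod 256 = 241; odd-index sum = 213 mod 256 = 213 → f1 d5.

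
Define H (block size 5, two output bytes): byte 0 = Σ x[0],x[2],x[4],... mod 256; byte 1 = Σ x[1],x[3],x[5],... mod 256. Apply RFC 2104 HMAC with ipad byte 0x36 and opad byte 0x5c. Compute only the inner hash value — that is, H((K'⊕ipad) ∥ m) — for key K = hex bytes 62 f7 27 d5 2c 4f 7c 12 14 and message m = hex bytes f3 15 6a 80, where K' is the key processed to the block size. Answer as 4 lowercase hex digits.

Key hex bytes 62 f7 27 d5 2c 4f 7c 12 14 is 9 bytes > B = 5, so hash it first: H(key) = 45 2d, then zero-pad to 5 bytes: K' = 45 2d 00 00 00.
K' ⊕ ipad = 73 1b 36 36 36.
Inner input = 73 1b 36 36 36 ∥ f3 15 6a 80.
Inner hash: even-index sum = 372 mod 256 = 116; odd-index sum = 430 mod 256 = 174 → 74 ae.

74ae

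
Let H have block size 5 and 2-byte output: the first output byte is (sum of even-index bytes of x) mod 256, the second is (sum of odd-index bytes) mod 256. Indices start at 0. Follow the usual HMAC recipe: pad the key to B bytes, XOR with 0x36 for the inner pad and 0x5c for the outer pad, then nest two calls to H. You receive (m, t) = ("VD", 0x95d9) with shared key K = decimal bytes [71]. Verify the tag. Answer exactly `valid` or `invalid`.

Key decimal bytes [71] = 47 is 1 byte ≤ B = 5; zero-pad to 5 bytes: K' = 47 00 00 00 00.
K' ⊕ ipad = 71 36 36 36 36; K' ⊕ opad = 1b 5c 5c 5c 5c.
Inner hash: even-index sum = 289 mod 256 = 33; odd-index sum = 194 mod 256 = 194 → 21 c2.
Outer hash (recomputed tag): even-index sum = 405 mod 256 = 149; odd-index sum = 217 mod 256 = 217 → 95 d9.
Recomputed tag = 95d9; claimed = 95d9 → match.

valid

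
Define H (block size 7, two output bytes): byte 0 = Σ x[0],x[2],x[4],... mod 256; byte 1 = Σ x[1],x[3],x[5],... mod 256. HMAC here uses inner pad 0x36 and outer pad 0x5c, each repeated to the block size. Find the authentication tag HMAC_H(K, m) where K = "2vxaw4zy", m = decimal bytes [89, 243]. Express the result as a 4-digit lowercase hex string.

Key "2vxaw4zy" = 32 76 78 61 77 34 7a 79 is 8 bytes > B = 7, so hash it first: H(key) = 9b 84, then zero-pad to 7 bytes: K' = 9b 84 00 00 00 00 00.
K' ⊕ ipad = ad b2 36 36 36 36 36.  K' ⊕ opad = c7 d8 5c 5c 5c 5c 5c.
Inner input = (K'⊕ipad) ∥ m = ad b2 36 36 36 36 36 ∥ 59 f3.
Inner hash: even-index sum = 578 mod 256 = 66; odd-index sum = 375 mod 256 = 119 → 42 77.
Outer input = (K'⊕opad) ∥ inner = c7 d8 5c 5c 5c 5c 5c ∥ 42 77.
Outer hash (tag): even-index sum = 594 mod 256 = 82; odd-index sum = 466 mod 256 = 210 → 52 d2.

52d2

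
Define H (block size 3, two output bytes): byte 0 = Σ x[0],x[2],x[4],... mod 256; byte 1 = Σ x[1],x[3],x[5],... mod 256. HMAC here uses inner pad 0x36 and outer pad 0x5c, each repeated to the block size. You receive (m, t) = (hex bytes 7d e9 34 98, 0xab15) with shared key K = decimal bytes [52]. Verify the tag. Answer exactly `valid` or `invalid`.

valid

Key decimal bytes [52] = 34 is 1 byte ≤ B = 3; zero-pad to 3 bytes: K' = 34 00 00.
K' ⊕ ipad = 02 36 36; K' ⊕ opad = 68 5c 5c.
Inner hash: even-index sum = 441 mod 256 = 185; odd-index sum = 231 mod 256 = 231 → b9 e7.
Outer hash (recomputed tag): even-index sum = 427 mod 256 = 171; odd-index sum = 277 mod 256 = 21 → ab 15.
Recomputed tag = ab15; claimed = ab15 → match.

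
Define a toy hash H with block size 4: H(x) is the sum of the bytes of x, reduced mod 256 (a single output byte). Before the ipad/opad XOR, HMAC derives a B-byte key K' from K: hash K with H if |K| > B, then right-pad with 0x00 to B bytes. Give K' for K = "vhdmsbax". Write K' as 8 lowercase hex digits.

|K| = 8 > B = 4, so first hash the key.
H(K): sum = 118+104+100+109+115+98+97+120 = 861; mod 256 = 93 → 5d.
Zero-pad H(K) = 5d to 4 bytes: K' = 5d 00 00 00.

5d000000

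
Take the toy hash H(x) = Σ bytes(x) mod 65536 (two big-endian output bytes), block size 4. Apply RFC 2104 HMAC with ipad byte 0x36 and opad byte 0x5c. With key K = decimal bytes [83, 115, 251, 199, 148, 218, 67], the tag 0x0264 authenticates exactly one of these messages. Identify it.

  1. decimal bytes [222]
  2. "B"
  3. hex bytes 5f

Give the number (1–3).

2

Key decimal bytes [83, 115, 251, 199, 148, 218, 67] = 53 73 fb c7 94 da 43 is 7 bytes > B = 4, so hash it first: H(key) = 04 39, then zero-pad to 4 bytes: K' = 04 39 00 00.
K' ⊕ ipad = 32 0f 36 36; K' ⊕ opad = 58 65 5c 5c.
m1: inner = H(32 0f 36 36 de) = 01 8b; tag = H(58 65 5c 5c 01 8b) = 0201
m2: inner = H(32 0f 36 36 42) = 00 ef; tag = H(58 65 5c 5c 00 ef) = 0264 ← matches
m3: inner = H(32 0f 36 36 5f) = 01 0c; tag = H(58 65 5c 5c 01 0c) = 0182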